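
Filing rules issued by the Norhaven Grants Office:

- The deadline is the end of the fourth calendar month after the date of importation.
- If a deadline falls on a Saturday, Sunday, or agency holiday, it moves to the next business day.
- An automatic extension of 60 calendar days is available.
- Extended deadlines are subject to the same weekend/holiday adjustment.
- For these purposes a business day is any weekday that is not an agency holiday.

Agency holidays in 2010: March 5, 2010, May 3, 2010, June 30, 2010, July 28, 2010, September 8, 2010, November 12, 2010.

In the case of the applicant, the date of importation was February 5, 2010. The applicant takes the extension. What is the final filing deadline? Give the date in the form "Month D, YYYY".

August 30, 2010

The fourth month after February 5, 2010 is June 2010, whose last day is June 30, 2010.
Because June 30, 2010 is a listed holiday, the deadline becomes July 1, 2010 (Thursday).
With the 60-day extension, July 1, 2010 becomes August 30, 2010.
August 30, 2010 (Monday) is already a business day.
Deadline: August 30, 2010.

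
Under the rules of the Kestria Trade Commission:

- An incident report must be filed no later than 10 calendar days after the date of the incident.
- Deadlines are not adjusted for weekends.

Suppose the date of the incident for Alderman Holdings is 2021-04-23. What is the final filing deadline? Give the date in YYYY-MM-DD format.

2021-05-03

10 calendar days after 2021-04-23 is 2021-05-03.
2021-05-03 falls on a Monday. The rules make no weekend/holiday allowance, so it remains 2021-05-03.
So the filing is due 2021-05-03.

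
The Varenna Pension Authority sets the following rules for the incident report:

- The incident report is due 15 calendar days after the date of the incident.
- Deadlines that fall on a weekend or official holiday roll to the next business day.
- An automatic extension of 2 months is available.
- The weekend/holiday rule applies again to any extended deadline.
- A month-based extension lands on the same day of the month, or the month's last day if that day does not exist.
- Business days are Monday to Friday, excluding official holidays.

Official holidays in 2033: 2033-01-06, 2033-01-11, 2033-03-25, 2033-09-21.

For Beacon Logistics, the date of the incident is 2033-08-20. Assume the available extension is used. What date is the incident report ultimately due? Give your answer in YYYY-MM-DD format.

2033-11-07

Adding 15 calendar days to 2033-08-20 gives 2033-09-04.
2033-09-04 is a Sunday, so it moves to the next business day, 2033-09-05 (Monday).
Applying the 2 months extension: 2 months after 2033-09-05 is 2033-11-05.
2033-11-05 is a Saturday; the next business day is 2033-11-07 (Monday).
The final due date is 2033-11-07.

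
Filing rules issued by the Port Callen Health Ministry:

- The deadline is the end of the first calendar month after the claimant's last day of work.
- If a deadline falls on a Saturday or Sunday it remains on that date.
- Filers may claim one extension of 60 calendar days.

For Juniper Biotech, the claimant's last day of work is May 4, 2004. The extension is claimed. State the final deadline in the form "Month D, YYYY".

1 month after May 4, 2004 is June 2004; that month ends on June 30, 2004.
June 30, 2004 is a Wednesday; no weekend or holiday adjustment applies.
Add the 60 calendar-day extension to June 30, 2004: August 29, 2004.
No adjustment is made for weekends or holidays, so August 29, 2004 stands.
So the filing is due August 29, 2004.

August 29, 2004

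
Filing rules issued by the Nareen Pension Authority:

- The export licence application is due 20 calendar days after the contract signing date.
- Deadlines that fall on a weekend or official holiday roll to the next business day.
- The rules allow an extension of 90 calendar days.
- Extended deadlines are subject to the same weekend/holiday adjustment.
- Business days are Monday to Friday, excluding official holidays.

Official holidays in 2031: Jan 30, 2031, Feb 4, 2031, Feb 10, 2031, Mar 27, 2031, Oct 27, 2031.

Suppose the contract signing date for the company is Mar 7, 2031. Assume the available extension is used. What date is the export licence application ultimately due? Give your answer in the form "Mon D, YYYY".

Adding 20 calendar days to Mar 7, 2031 gives Mar 27, 2031.
Because Mar 27, 2031 is a listed holiday, the deadline becomes Mar 28, 2031 (Friday).
The 90-calendar-day extension moves the deadline from Mar 28, 2031 to Jun 26, 2031.
Jun 26, 2031 (Thursday) is already a business day.
Final deadline: Jun 26, 2031.

Jun 26, 2031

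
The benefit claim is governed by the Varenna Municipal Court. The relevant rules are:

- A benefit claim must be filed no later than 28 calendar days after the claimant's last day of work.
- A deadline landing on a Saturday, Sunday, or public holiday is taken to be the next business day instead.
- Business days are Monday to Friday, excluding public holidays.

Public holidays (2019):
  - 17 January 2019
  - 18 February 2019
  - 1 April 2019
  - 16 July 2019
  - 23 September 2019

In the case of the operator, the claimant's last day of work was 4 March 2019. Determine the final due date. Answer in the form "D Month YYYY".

Adding 28 calendar days to 4 March 2019 gives 1 April 2019.
1 April 2019 falls on a listed holiday. Rolling to the next business day gives 2 April 2019, a Tuesday.
Final deadline: 2 April 2019.

2 April 2019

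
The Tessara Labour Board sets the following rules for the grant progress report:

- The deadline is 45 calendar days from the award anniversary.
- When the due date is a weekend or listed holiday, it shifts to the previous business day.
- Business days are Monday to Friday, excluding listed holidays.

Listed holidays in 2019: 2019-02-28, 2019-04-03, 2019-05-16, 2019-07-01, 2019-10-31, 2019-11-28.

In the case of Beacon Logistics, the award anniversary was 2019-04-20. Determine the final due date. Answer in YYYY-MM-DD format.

2019-06-04

Adding 45 calendar days to 2019-04-20 gives 2019-06-04.
2019-06-04 falls on a Tuesday, which is a business day, so no adjustment is needed.
The final due date is 2019-06-04.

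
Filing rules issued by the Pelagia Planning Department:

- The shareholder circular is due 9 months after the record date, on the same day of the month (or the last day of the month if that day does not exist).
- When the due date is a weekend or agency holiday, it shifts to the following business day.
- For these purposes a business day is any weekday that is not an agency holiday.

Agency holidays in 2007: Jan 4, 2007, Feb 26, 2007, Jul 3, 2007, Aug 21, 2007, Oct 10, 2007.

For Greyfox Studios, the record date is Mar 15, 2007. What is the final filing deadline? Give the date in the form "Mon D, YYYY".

Dec 17, 2007

9 months after Mar 15, 2007, on the same day of the month, is Dec 15, 2007.
Dec 15, 2007 is a Saturday; the next business day is Dec 17, 2007 (Monday).
Final deadline: Dec 17, 2007.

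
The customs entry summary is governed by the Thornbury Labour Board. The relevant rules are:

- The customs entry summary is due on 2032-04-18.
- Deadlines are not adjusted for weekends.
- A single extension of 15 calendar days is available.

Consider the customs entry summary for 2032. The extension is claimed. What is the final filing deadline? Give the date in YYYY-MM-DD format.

The statutory due date is 2032-04-18.
No adjustment is made for weekends or holidays, so 2032-04-18 stands.
The 15-calendar-day extension moves the deadline from 2032-04-18 to 2032-05-03.
2032-05-03 falls on a Monday. The rules make no weekend/holiday allowance, so it remains 2032-05-03.
So the filing is due 2032-05-03.

2032-05-03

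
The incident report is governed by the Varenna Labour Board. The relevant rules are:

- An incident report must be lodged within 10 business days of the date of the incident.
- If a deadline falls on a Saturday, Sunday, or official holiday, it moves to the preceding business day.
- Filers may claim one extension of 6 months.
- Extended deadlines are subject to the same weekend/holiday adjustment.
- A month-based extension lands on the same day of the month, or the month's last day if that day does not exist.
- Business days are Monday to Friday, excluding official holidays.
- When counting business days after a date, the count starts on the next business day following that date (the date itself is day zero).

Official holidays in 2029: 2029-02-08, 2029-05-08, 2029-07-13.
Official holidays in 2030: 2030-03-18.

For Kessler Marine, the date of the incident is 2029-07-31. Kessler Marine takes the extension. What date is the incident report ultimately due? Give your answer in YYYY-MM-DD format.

Counting 10 business days after 2029-07-31 (skipping weekends and listed holidays) reaches 2029-08-14.
2029-08-14 is a Tuesday and not a listed holiday, so it stands.
The 6 months extension carries 2029-08-14 to 2030-02-14.
Since 2030-02-14 is a Thursday and not a holiday, the date is unchanged.
The final due date is 2030-02-14.

2030-02-14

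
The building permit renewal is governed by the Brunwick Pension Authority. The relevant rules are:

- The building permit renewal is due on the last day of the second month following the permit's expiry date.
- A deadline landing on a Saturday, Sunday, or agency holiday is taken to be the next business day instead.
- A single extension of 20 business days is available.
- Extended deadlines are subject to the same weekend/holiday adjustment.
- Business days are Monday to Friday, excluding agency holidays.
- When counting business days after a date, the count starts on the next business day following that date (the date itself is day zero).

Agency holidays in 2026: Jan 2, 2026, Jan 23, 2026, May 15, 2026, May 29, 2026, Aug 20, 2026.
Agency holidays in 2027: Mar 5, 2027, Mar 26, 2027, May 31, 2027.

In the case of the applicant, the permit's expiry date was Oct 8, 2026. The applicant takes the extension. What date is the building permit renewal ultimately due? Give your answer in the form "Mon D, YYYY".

2 months after Oct 8, 2026 is December 2026; that month ends on Dec 31, 2026.
Dec 31, 2026 falls on a Thursday, which is a business day, so no adjustment is needed.
Counting 20 further business days from Dec 31, 2026 reaches Jan 28, 2027.
Jan 28, 2027 falls on a Thursday, which is a business day, so no adjustment is needed.
The final due date is Jan 28, 2027.

Jan 28, 2027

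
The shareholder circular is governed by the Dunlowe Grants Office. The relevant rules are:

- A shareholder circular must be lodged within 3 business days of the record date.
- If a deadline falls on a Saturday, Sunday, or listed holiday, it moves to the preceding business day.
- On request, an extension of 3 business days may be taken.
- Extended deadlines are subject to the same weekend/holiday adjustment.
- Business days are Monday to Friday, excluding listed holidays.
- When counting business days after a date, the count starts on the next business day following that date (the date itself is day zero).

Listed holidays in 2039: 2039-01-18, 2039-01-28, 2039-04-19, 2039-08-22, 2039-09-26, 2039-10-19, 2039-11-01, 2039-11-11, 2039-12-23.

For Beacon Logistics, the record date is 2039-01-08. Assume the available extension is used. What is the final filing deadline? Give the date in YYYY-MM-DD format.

Counting 3 business days after 2039-01-08 (skipping weekends and listed holidays) reaches 2039-01-12.
Since 2039-01-12 is a Wednesday and not a holiday, the date is unchanged.
Applying the 3-business-day extension: 3 business days after 2039-01-12 is 2039-01-17.
2039-01-17 (Monday) is already a business day.
So the filing is due 2039-01-17.

2039-01-17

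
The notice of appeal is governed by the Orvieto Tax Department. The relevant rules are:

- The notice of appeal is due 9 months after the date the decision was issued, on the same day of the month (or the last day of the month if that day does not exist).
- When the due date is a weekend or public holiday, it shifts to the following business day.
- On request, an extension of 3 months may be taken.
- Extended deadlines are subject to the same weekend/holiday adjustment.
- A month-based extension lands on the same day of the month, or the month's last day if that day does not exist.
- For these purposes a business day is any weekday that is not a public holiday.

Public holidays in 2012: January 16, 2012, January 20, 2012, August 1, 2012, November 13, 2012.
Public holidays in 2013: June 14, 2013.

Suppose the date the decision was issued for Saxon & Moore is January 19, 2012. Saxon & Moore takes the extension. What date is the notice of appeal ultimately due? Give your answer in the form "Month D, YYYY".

9 months after January 19, 2012, on the same day of the month, is October 19, 2012.
October 19, 2012 (Friday) is already a business day.
Applying the 3 months extension: 3 months after October 19, 2012 is January 19, 2013.
January 19, 2013 is a Saturday, so it moves to the next business day, January 21, 2013 (Monday).
Final deadline: January 21, 2013.

January 21, 2013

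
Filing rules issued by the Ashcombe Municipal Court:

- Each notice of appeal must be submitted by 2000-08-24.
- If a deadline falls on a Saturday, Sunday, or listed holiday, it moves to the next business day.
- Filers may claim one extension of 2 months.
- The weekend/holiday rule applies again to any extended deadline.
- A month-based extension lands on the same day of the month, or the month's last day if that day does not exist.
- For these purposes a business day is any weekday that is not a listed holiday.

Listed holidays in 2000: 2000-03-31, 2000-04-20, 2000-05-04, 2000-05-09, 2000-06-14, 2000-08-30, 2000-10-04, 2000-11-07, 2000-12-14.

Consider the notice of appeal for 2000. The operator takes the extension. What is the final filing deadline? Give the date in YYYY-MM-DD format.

Start from the fixed due date, 2000-08-24.
2000-08-24 is a Thursday and not a listed holiday, so it stands.
The 2 months extension carries 2000-08-24 to 2000-10-24.
Since 2000-10-24 is a Tuesday and not a holiday, the date is unchanged.
So the filing is due 2000-10-24.

2000-10-24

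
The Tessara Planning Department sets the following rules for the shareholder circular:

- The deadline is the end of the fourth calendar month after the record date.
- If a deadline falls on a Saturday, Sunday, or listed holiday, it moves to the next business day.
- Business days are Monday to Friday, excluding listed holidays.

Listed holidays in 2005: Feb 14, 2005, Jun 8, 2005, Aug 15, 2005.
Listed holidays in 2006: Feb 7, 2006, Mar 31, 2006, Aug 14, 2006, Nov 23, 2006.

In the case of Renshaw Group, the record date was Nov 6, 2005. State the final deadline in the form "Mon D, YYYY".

4 months after Nov 6, 2005 is March 2006; that month ends on Mar 31, 2006.
Mar 31, 2006 falls on a listed holiday. Rolling to the next business day gives Apr 3, 2006, a Monday.
The final due date is Apr 3, 2006.

Apr 3, 2006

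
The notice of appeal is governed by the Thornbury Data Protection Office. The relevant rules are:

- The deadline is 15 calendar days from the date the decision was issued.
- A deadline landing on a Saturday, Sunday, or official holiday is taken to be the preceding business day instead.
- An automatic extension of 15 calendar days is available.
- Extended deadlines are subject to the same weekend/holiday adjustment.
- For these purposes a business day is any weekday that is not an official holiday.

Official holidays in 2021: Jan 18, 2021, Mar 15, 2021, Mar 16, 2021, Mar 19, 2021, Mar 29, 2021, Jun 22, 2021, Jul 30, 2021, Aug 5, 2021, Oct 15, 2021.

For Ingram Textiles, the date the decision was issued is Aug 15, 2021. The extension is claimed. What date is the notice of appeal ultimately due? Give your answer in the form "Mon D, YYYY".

Sep 14, 2021

Trigger date Aug 15, 2021 + 15 calendar days = Aug 30, 2021.
Aug 30, 2021 falls on a Monday, which is a business day, so no adjustment is needed.
The 15-calendar-day extension moves the deadline from Aug 30, 2021 to Sep 14, 2021.
Sep 14, 2021 (Tuesday) is already a business day.
Final deadline: Sep 14, 2021.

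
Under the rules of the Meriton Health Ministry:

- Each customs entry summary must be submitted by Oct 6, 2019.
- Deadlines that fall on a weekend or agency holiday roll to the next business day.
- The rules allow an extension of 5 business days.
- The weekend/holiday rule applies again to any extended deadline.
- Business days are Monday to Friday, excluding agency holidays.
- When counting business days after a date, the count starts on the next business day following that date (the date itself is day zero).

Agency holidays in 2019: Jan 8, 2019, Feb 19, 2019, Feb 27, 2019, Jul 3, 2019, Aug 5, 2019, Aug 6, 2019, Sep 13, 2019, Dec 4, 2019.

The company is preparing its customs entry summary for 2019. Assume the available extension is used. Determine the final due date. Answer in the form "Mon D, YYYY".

The stated deadline is Oct 6, 2019.
Oct 6, 2019 falls on a Sunday. Rolling to the next business day gives Oct 7, 2019, a Monday.
Applying the 5-business-day extension: 5 business days after Oct 7, 2019 is Oct 14, 2019.
Oct 14, 2019 falls on a Monday, which is a business day, so no adjustment is needed.
Deadline: Oct 14, 2019.

Oct 14, 2019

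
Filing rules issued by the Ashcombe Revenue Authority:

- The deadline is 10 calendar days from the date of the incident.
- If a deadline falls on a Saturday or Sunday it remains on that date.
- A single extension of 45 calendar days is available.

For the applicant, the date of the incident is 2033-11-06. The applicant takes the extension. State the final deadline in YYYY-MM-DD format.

Adding 10 calendar days to 2033-11-06 gives 2033-11-16.
No adjustment is made for weekends or holidays, so 2033-11-16 stands.
Add the 45 calendar-day extension to 2033-11-16: 2033-12-31.
2033-12-31 falls on a Saturday. The rules make no weekend/holiday allowance, so it remains 2033-12-31.
The final due date is 2033-12-31.

2033-12-31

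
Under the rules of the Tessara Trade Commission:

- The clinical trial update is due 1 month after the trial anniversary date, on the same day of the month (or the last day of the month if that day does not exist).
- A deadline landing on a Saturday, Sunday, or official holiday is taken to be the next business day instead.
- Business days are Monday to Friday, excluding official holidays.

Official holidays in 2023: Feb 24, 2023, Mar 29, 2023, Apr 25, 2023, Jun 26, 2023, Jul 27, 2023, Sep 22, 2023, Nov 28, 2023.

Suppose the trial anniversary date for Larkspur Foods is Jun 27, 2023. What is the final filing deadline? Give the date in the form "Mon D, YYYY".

1 month from Jun 27, 2023 is Jul 27, 2023.
Because Jul 27, 2023 is a listed holiday, the deadline becomes Jul 28, 2023 (Friday).
Final deadline: Jul 28, 2023.

Jul 28, 2023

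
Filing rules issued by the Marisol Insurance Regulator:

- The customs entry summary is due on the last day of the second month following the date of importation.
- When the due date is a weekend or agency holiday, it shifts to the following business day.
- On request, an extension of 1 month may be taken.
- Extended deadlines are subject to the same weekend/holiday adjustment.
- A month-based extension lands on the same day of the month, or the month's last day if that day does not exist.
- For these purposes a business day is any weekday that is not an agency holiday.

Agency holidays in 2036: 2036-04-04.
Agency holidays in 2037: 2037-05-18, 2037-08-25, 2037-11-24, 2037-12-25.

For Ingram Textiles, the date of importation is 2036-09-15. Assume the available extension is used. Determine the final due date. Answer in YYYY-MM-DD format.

2 months after 2036-09-15 is November 2036; that month ends on 2036-11-30.
Because 2036-11-30 is a Sunday, the deadline becomes 2036-12-01 (Monday).
Add 1 month to 2036-12-01: 2037-01-01.
2037-01-01 falls on a Thursday, which is a business day, so no adjustment is needed.
The final due date is 2037-01-01.

2037-01-01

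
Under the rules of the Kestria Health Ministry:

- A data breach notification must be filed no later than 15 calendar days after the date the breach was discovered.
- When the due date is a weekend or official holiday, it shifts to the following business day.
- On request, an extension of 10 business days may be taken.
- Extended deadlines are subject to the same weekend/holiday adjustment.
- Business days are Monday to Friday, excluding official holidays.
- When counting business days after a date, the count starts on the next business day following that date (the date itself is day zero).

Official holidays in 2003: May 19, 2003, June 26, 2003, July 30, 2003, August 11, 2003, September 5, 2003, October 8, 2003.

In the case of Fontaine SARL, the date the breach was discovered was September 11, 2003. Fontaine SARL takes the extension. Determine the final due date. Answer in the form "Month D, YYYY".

October 13, 2003

15 calendar days after September 11, 2003 is September 26, 2003.
September 26, 2003 falls on a Friday, which is a business day, so no adjustment is needed.
The 10-business-day extension runs from September 26, 2003 to October 13, 2003.
October 13, 2003 (Monday) is already a business day.
So the filing is due October 13, 2003.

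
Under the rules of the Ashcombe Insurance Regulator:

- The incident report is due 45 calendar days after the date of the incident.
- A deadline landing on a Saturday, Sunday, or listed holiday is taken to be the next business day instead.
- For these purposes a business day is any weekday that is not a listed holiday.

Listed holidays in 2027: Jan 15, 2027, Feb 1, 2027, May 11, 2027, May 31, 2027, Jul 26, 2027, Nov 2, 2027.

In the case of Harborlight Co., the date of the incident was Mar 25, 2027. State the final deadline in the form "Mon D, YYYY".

45 calendar days after Mar 25, 2027 is May 9, 2027.
May 9, 2027 is a Sunday; the next business day is May 10, 2027 (Monday).
So the filing is due May 10, 2027.

May 10, 2027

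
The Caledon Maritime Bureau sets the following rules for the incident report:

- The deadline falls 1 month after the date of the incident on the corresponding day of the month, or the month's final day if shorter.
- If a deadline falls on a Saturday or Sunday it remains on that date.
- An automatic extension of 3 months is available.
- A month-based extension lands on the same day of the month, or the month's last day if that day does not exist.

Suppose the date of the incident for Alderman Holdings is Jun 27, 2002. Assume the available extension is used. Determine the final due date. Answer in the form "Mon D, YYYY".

1 month from Jun 27, 2002 is Jul 27, 2002.
Jul 27, 2002 falls on a Saturday. The rules make no weekend/holiday allowance, so it remains Jul 27, 2002.
Add 3 months to Jul 27, 2002: Oct 27, 2002.
No adjustment is made for weekends or holidays, so Oct 27, 2002 stands.
Final deadline: Oct 27, 2002.

Oct 27, 2002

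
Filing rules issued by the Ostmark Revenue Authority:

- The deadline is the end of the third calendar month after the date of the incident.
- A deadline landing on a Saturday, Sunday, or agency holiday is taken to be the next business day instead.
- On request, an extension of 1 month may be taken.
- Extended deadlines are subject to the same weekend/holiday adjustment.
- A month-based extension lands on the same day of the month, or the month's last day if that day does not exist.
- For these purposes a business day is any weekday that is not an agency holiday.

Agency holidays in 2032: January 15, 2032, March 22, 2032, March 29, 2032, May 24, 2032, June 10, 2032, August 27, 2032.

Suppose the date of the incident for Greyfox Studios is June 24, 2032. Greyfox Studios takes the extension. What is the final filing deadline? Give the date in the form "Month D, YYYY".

The third month after June 24, 2032 is September 2032, whose last day is September 30, 2032.
Since September 30, 2032 is a Thursday and not a holiday, the date is unchanged.
Applying the 1 month extension: 1 month after September 30, 2032 is October 30, 2032.
October 30, 2032 falls on a Saturday. Rolling to the next business day gives November 1, 2032, a Monday.
So the filing is due November 1, 2032.

November 1, 2032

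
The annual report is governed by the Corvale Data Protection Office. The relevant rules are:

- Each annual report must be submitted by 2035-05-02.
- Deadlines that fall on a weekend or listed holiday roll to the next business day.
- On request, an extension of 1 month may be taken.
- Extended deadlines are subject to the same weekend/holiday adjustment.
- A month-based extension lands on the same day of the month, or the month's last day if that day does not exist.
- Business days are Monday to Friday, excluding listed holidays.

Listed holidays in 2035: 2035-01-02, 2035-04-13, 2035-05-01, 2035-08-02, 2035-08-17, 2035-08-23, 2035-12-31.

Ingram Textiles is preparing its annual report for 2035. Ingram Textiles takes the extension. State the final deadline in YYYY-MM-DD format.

The statutory due date is 2035-05-02.
2035-05-02 is a Wednesday and not a listed holiday, so it stands.
The 1 month extension carries 2035-05-02 to 2035-06-02.
Because 2035-06-02 is a Saturday, the deadline becomes 2035-06-04 (Monday).
Deadline: 2035-06-04.

2035-06-04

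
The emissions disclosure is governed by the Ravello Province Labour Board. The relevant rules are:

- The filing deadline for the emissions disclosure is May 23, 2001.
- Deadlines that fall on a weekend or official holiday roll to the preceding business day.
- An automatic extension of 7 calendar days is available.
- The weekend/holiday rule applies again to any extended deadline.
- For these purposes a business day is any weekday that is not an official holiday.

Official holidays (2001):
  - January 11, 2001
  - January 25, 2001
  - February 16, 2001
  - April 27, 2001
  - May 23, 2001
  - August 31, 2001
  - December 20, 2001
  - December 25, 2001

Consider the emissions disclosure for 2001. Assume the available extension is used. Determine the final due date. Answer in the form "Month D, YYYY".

The statutory due date is May 23, 2001.
Because May 23, 2001 is a listed holiday, the deadline becomes May 22, 2001 (Tuesday).
With the 7-day extension, May 22, 2001 becomes May 29, 2001.
May 29, 2001 falls on a Tuesday, which is a business day, so no adjustment is needed.
The final due date is May 29, 2001.

May 29, 2001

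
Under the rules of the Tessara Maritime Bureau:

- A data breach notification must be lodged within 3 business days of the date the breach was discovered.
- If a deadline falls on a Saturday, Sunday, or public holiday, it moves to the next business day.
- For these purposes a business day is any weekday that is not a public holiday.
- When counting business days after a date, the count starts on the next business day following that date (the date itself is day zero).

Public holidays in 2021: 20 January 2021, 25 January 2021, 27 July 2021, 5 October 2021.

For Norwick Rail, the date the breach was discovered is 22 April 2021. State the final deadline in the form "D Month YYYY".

3 business days after 22 April 2021, excluding weekends and holidays, is 27 April 2021.
27 April 2021 (Tuesday) is already a business day.
Final deadline: 27 April 2021.

27 April 2021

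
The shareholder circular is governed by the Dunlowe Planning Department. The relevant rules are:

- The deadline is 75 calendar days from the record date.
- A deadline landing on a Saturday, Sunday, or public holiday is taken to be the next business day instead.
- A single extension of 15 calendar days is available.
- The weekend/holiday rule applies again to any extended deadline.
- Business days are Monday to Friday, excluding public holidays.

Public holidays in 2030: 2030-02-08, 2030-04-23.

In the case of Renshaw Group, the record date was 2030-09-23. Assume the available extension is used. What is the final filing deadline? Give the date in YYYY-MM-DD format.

Adding 75 calendar days to 2030-09-23 gives 2030-12-07.
2030-12-07 is a Saturday; the next business day is 2030-12-09 (Monday).
With the 15-day extension, 2030-12-09 becomes 2030-12-24.
Since 2030-12-24 is a Tuesday and not a holiday, the date is unchanged.
Deadline: 2030-12-24.

2030-12-24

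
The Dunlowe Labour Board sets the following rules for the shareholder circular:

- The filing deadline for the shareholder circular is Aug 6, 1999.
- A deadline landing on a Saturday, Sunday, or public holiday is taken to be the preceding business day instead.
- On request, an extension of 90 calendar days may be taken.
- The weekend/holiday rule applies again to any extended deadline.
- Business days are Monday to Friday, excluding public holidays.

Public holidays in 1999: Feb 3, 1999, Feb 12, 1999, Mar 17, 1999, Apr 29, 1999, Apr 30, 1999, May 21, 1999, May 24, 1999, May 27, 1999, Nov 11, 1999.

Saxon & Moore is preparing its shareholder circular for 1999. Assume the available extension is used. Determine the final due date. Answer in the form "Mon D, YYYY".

Nov 4, 1999

Start from the fixed due date, Aug 6, 1999.
Aug 6, 1999 is a Friday and not a listed holiday, so it stands.
Applying the 90-calendar-day extension: Aug 6, 1999 + 90 days = Nov 4, 1999.
Since Nov 4, 1999 is a Thursday and not a holiday, the date is unchanged.
Deadline: Nov 4, 1999.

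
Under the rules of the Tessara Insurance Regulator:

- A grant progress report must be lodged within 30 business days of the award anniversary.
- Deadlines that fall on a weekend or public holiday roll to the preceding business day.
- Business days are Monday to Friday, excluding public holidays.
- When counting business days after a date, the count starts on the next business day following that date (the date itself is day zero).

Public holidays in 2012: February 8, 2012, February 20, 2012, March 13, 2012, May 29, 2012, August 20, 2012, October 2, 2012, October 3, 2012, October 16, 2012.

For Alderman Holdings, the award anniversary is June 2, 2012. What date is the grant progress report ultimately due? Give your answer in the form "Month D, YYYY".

July 13, 2012

Counting 30 business days after June 2, 2012 (skipping weekends and listed holidays) reaches July 13, 2012.
July 13, 2012 falls on a Friday, which is a business day, so no adjustment is needed.
The final due date is July 13, 2012.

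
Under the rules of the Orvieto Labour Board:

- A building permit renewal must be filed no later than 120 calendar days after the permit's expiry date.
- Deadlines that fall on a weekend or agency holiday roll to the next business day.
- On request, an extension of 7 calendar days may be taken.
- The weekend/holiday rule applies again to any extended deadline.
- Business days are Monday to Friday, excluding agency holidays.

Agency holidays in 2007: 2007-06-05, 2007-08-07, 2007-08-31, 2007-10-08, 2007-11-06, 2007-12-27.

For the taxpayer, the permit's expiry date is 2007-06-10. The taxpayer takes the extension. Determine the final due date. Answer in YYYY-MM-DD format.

2007-10-16

120 calendar days after 2007-06-10 is 2007-10-08.
2007-10-08 is a listed holiday; the next business day is 2007-10-09 (Tuesday).
Add the 7 calendar-day extension to 2007-10-09: 2007-10-16.
2007-10-16 (Tuesday) is already a business day.
Deadline: 2007-10-16.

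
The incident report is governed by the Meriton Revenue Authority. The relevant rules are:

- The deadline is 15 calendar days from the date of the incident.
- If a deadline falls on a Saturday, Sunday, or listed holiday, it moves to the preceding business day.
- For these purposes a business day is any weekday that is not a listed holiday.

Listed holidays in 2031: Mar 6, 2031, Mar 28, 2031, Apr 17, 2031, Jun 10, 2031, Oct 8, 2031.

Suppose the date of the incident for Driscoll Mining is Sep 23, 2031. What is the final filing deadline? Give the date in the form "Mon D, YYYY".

Oct 7, 2031

From Sep 23, 2031, 15 calendar days later is Oct 8, 2031.
Oct 8, 2031 falls on a listed holiday. Rolling to the preceding business day gives Oct 7, 2031, a Tuesday.
Deadline: Oct 7, 2031.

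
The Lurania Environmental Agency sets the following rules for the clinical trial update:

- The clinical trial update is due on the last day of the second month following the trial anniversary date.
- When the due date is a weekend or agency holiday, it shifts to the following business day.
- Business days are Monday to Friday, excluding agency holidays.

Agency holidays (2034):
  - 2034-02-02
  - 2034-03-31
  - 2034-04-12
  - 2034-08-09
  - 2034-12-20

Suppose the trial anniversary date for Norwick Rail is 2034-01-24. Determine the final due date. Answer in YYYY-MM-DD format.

2 months after 2034-01-24 falls in March 2034; the last day of that month is 2034-03-31.
2034-03-31 falls on a listed holiday. Rolling to the next business day gives 2034-04-03, a Monday.
Deadline: 2034-04-03.

2034-04-03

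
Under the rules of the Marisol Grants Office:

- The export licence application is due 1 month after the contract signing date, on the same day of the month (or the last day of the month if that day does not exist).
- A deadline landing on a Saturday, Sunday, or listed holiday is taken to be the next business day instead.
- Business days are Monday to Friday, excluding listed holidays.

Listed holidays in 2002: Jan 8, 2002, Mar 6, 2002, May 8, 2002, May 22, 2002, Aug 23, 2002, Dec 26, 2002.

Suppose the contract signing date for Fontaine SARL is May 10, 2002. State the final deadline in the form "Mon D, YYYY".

Jun 10, 2002

1 month from May 10, 2002 is Jun 10, 2002.
Jun 10, 2002 falls on a Monday, which is a business day, so no adjustment is needed.
The final due date is Jun 10, 2002.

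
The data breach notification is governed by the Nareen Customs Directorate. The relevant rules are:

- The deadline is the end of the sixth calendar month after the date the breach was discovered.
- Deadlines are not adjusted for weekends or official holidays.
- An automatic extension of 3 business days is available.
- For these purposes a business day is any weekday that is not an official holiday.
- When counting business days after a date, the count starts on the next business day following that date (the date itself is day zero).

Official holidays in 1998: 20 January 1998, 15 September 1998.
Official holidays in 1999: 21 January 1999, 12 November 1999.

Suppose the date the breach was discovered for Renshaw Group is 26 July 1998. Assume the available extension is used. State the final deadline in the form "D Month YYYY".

3 February 1999

6 months after 26 July 1998 is January 1999; that month ends on 31 January 1999.
31 January 1999 falls on a Sunday. The rules make no weekend/holiday allowance, so it remains 31 January 1999.
The 3-business-day extension runs from 31 January 1999 to 3 February 1999.
No adjustment is made for weekends or holidays, so 3 February 1999 stands.
So the filing is due 3 February 1999.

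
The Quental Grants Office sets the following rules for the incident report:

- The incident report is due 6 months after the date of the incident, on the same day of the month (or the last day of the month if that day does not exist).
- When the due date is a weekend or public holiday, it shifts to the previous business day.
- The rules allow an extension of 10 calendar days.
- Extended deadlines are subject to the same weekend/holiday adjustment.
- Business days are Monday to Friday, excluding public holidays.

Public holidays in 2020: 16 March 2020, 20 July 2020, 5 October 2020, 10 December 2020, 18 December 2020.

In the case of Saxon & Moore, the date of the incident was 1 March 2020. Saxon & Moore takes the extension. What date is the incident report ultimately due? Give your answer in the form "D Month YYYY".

6 months after 1 March 2020, on the same day of the month, is 1 September 2020.
1 September 2020 is a Tuesday and not a listed holiday, so it stands.
With the 10-day extension, 1 September 2020 becomes 11 September 2020.
11 September 2020 falls on a Friday, which is a business day, so no adjustment is needed.
So the filing is due 11 September 2020.

11 September 2020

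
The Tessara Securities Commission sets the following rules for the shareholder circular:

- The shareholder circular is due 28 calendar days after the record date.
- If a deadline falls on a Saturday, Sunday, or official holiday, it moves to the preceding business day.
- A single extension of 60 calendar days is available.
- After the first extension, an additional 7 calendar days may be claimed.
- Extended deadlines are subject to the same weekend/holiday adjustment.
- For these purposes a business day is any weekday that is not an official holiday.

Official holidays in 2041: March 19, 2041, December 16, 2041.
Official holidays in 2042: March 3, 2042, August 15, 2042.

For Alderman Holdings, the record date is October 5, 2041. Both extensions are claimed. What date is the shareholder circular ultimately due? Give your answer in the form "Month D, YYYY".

Trigger date October 5, 2041 + 28 calendar days = November 2, 2041.
Because November 2, 2041 is a Saturday, the deadline becomes November 1, 2041 (Friday).
With the 60-day extension, November 1, 2041 becomes December 31, 2041.
December 31, 2041 falls on a Tuesday, which is a business day, so no adjustment is needed.
With the 7-day extension, December 31, 2041 becomes January 7, 2042.
January 7, 2042 falls on a Tuesday, which is a business day, so no adjustment is needed.
Final deadline: January 7, 2042.

January 7, 2042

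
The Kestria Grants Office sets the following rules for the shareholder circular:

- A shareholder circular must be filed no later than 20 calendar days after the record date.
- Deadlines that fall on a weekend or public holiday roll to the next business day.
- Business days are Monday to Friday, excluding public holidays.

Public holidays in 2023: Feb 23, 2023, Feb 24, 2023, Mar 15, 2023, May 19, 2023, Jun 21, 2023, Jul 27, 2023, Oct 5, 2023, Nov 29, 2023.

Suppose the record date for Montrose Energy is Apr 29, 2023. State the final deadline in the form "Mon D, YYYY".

From Apr 29, 2023, 20 calendar days later is May 19, 2023.
Because May 19, 2023 is a listed holiday, the deadline becomes May 22, 2023 (Monday).
Final deadline: May 22, 2023.

May 22, 2023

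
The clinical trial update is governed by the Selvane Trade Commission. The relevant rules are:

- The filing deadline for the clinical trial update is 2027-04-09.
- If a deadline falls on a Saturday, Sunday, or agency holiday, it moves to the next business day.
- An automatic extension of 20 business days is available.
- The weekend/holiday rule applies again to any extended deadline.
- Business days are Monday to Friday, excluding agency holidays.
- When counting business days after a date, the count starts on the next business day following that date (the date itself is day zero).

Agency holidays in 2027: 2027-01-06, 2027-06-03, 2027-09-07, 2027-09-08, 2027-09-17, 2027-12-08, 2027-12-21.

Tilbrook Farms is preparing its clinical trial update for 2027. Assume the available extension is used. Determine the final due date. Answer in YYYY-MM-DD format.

2027-05-07

Start from the fixed due date, 2027-04-09.
Since 2027-04-09 is a Friday and not a holiday, the date is unchanged.
The 20-business-day extension runs from 2027-04-09 to 2027-05-07.
2027-05-07 falls on a Friday, which is a business day, so no adjustment is needed.
Final deadline: 2027-05-07.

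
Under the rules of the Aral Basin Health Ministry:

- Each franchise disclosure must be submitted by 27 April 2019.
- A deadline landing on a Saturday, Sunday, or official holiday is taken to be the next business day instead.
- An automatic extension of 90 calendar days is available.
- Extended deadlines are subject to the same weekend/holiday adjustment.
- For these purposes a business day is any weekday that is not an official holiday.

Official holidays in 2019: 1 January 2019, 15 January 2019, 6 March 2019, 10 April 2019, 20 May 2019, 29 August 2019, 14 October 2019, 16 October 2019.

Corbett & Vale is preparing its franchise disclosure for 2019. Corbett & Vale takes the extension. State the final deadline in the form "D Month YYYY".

29 July 2019

The stated deadline is 27 April 2019.
Because 27 April 2019 is a Saturday, the deadline becomes 29 April 2019 (Monday).
With the 90-day extension, 29 April 2019 becomes 28 July 2019.
28 July 2019 is a Sunday; the next business day is 29 July 2019 (Monday).
So the filing is due 29 July 2019.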